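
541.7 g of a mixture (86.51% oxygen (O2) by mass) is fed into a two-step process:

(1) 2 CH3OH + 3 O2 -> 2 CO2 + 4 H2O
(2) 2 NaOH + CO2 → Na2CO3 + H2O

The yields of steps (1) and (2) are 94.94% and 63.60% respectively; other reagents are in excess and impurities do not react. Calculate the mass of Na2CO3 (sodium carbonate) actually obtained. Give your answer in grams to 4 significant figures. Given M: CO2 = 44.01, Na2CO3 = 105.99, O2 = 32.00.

624.8 g

Pure O2 = 541.7 × 0.8651 = 468.62 g.
n(O2) = 468.62 / 32.00 = 14.645 mol.
Step 1 (O2:CO2 = 3:2): theoretical n(CO2) = 9.7630 mol; at 94.94% yield, n(CO2) = 9.2690 mol.
Step 2 (CO2:Na2CO3 = 1:1): theoretical n(Na2CO3) = 9.2690 mol, so theoretical mass = 9.2690 × 105.99 = 982.42 g.
At 63.60% yield, actual mass of Na2CO3 = 982.42 × 0.6360 = 624.82 g.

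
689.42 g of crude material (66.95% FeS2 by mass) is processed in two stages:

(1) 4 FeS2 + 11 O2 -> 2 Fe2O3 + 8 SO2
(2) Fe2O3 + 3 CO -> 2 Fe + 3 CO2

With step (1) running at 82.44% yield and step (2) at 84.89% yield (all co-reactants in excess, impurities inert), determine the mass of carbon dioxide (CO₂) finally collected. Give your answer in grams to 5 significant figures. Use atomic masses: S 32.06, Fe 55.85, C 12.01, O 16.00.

Pure FeS2 = 689.42 × 0.6695 = 461.567 g.
M(FeS2) = 55.85 + 2(32.06) = 119.97 g/mol.
M(CO2) = 12.01 + 2(16.00) = 44.01 g/mol.
n(FeS2) = 461.567 / 119.97 = 3.84735 mol.
Step 1 (FeS2:Fe2O3 = 4:2): theoretical n(Fe2O3) = 1.92368 mol; at 82.44% yield, n(Fe2O3) = 1.58588 mol.
Step 2 (Fe2O3:CO2 = 1:3): theoretical n(CO2) = 4.75763 mol, so theoretical mass = 4.75763 × 44.01 = 209.383 g.
At 84.89% yield, actual mass of CO2 = 209.383 × 0.8489 = 177.746 g.

177.75 g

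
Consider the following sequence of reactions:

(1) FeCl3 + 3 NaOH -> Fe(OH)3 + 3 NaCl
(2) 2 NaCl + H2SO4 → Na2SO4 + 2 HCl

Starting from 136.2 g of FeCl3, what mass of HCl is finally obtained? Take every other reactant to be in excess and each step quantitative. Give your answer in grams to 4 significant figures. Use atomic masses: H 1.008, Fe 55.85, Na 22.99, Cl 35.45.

91.84 g

M(FeCl3) = 55.85 + 3(35.45) = 162.20 g/mol.
M(HCl) = 1.008 + 35.45 = 36.458 g/mol.
n(FeCl3) = 136.20 / 162.20 = 0.83970 mol.
Step 1 gives a 1:3 ratio of FeCl3 to NaCl, so n(NaCl) = 2.5191 mol.
In step 2 the NaCl:HCl ratio is 2:2, so n(HCl) = 2.5191 mol.
Mass of HCl = 2.5191 × 36.458 = 91.842 g.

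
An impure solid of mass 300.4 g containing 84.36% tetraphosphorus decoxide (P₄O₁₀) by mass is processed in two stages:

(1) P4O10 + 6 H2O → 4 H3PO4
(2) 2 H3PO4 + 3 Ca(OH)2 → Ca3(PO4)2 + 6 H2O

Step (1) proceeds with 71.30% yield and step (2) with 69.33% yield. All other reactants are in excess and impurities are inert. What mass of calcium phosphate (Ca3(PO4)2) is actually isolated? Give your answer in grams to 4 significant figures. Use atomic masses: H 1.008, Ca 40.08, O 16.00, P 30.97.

273.8 g

Pure P4O10 = 300.4 × 0.8436 = 253.42 g.
M(P4O10) = 4(30.97) + 10(16.00) = 283.88 g/mol.
M(Ca3(PO4)2) = 3(40.08) + 2(30.97) + 8(16.00) = 310.18 g/mol.
n(P4O10) = 253.42 / 283.88 = 0.89269 mol.
Step 1 (P4O10:H3PO4 = 1:4): theoretical n(H3PO4) = 3.5708 mol; at 71.30% yield, n(H3PO4) = 2.5460 mol.
Step 2 (H3PO4:Ca3(PO4)2 = 2:1): theoretical n(Ca3(PO4)2) = 1.2730 mol, so theoretical mass = 1.2730 × 310.18 = 394.85 g.
At 69.33% yield, actual mass of Ca3(PO4)2 = 394.85 × 0.6933 = 273.75 g.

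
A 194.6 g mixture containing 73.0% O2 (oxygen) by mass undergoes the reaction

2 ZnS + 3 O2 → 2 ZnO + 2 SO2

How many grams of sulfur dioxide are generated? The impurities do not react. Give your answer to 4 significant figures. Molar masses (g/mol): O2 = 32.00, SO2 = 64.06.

189.6 g

Mass of pure O2 = 194.6 g × 0.730 = 142.06 g.
n(O2) = 142.06 g / 32.00 g/mol = 4.4393 mol.
From the equation the O2:SO2 mole ratio is 3:2, so n(SO2) = 4.4393 × 2/3 = 2.9595 mol.
Mass of SO2 = 2.9595 mol × 64.06 g/mol = 189.59 g.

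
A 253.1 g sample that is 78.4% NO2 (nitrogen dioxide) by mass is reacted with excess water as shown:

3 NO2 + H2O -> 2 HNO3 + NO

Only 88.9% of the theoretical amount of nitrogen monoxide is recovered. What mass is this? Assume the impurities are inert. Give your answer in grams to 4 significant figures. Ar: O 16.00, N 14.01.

38.35 g

Pure NO2 available = 253.1 g × 0.784 = 198.43 g.
M(NO2) = 14.01 + 2(16.00) = 46.01 g/mol.
M(NO) = 14.01 + 16.00 = 30.01 g/mol.
n(NO2) = 198.43 g / 46.01 g/mol = 4.3128 mol.
From the equation the NO2:NO mole ratio is 3:1, so n(NO) = 4.3128 × 1/3 = 1.4376 mol.
Mass of NO = 1.4376 mol × 30.01 g/mol = 43.142 g.
Actual mass collected = 43.142 g × 0.889 = 38.353 g.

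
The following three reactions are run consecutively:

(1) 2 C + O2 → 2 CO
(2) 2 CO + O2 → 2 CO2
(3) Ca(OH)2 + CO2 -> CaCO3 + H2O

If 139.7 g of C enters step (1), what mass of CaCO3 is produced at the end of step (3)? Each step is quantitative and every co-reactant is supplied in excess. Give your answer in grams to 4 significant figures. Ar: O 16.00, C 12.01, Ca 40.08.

1164 g

M(C) = 12.01 g/mol.
M(CaCO3) = 40.08 + 12.01 + 3(16.00) = 100.09 g/mol.
n(C) = 139.7 / 12.01 = 11.632 mol.
Reaction (1): C→CO ratio 2:2 ⇒ n(CO) = 11.632 mol.
Reaction (2): CO→CO2 ratio 2:2 ⇒ n(CO2) = 11.632 mol.
Reaction (3): CO2→CaCO3 ratio 1:1 ⇒ n(CaCO3) = 11.632 mol.
Mass of CaCO3 = 11.632 × 100.09 = 1164.2 g.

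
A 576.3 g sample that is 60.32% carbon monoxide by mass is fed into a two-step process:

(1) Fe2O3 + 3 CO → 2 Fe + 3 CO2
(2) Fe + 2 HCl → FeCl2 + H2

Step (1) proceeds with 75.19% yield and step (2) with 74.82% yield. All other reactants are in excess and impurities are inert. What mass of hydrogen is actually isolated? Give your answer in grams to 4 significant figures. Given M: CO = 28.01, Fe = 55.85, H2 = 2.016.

9.384 g

Pure CO = 576.3 × 0.6032 = 347.62 g.
n(CO) = 347.62 / 28.01 = 12.411 mol.
Step 1 (CO:Fe = 3:2): theoretical n(Fe) = 8.2738 mol; at 75.19% yield, n(Fe) = 6.2211 mol.
Step 2 (Fe:H2 = 1:1): theoretical n(H2) = 6.2211 mol, so theoretical mass = 6.2211 × 2.016 = 12.542 g.
At 74.82% yield, actual mass of H2 = 12.542 × 0.7482 = 9.3837 g.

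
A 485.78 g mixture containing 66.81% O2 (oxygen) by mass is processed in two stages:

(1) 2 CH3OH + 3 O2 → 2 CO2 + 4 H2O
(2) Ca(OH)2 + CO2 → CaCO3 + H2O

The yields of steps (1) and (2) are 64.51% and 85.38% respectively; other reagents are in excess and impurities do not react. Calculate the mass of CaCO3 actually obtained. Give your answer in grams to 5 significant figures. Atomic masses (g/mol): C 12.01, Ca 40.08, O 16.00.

372.75 g

Pure O2 = 485.78 × 0.6681 = 324.550 g.
M(O2) = 2(16.00) = 32.00 g/mol.
M(CaCO3) = 40.08 + 12.01 + 3(16.00) = 100.09 g/mol.
n(O2) = 324.550 / 32.00 = 10.1422 mol.
Step 1 (O2:CO2 = 3:2): theoretical n(CO2) = 6.76145 mol; at 64.51% yield, n(CO2) = 4.36181 mol.
Step 2 (CO2:CaCO3 = 1:1): theoretical n(CaCO3) = 4.36181 mol, so theoretical mass = 4.36181 × 100.09 = 436.574 g.
At 85.38% yield, actual mass of CaCO3 = 436.574 × 0.8538 = 372.747 g.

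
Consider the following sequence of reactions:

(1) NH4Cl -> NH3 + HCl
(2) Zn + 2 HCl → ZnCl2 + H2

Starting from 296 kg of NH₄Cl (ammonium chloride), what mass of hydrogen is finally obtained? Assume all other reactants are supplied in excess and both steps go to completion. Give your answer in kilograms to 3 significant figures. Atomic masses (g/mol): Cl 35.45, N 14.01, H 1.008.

5.58 kg

M(NH4Cl) = 14.01 + 4(1.008) + 35.45 = 53.492 g/mol.
M(H2) = 2(1.008) = 2.016 g/mol.
296 kg = 296000 g.
n(NH4Cl) = 296000 / 53.492 = 5534 mol.
Step 1 gives a 1:1 ratio of NH4Cl to HCl, so n(HCl) = 5534 mol.
In step 2 the HCl:H2 ratio is 2:1, so n(H2) = 2767 mol.
Mass of H2 = 2767 × 2.016 = 5578 g = 5.58 kg.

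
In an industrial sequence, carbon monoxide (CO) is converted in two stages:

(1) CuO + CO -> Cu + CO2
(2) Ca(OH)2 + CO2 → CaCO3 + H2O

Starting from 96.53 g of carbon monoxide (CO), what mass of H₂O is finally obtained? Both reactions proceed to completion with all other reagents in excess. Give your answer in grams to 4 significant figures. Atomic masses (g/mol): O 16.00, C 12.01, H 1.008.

62.09 g

M(CO) = 12.01 + 16.00 = 28.01 g/mol.
M(H2O) = 2(1.008) + 16.00 = 18.016 g/mol.
n(CO) = 96.530 / 28.01 = 3.4463 mol.
Step 1 gives a 1:1 ratio of CO to CO2, so n(CO2) = 3.4463 mol.
In step 2 the CO2:H2O ratio is 1:1, so n(H2O) = 3.4463 mol.
Mass of H2O = 3.4463 × 18.016 = 62.088 g.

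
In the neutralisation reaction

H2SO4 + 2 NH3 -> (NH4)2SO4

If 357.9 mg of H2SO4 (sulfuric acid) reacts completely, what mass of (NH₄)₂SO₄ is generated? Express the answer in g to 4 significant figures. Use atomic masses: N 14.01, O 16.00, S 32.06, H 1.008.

0.4822 g

M(H2SO4) = 2(1.008) + 32.06 + 4(16.00) = 98.076 g/mol.
M((NH4)2SO4) = 2(14.01) + 8(1.008) + 32.06 + 4(16.00) = 132.144 g/mol.
Convert: 357.9 mg = 0.35790 g.
n(H2SO4) = 0.35790 g / 98.076 g/mol = 0.0036492 mol.
From the equation the H2SO4:(NH4)2SO4 mole ratio is 1:1, so n((NH4)2SO4) = 0.0036492 × 1/1 = 0.0036492 mol.
Mass of (NH4)2SO4 = 0.0036492 mol × 132.144 g/mol = 0.48222 g.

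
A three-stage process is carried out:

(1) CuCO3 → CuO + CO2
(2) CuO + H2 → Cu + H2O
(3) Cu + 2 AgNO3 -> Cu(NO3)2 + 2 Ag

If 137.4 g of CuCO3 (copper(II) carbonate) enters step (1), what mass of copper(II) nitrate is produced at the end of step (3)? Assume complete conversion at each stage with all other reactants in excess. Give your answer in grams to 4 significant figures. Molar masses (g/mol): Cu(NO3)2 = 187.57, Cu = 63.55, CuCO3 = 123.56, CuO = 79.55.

208.6 g

n(CuCO3) = 137.4 / 123.56 = 1.1120 mol.
Reaction (1): CuCO3→CuO ratio 1:1 ⇒ n(CuO) = 1.1120 mol.
Reaction (2): CuO→Cu ratio 1:1 ⇒ n(Cu) = 1.1120 mol.
Reaction (3): Cu→Cu(NO3)2 ratio 1:1 ⇒ n(Cu(NO3)2) = 1.1120 mol.
Mass of Cu(NO3)2 = 1.1120 × 187.57 = 208.58 g.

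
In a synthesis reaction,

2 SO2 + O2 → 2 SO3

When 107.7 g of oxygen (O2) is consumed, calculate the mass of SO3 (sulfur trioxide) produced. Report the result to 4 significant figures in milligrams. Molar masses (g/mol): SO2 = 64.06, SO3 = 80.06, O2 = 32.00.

538900 mg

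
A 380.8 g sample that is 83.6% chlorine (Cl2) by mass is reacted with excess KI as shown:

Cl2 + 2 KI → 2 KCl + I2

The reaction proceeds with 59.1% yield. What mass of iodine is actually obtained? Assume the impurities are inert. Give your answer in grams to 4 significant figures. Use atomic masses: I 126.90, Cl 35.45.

Pure Cl2 available = 380.8 g × 0.836 = 318.35 g.
M(Cl2) = 2(35.45) = 70.90 g/mol.
M(I2) = 2(126.90) = 253.80 g/mol.
n(Cl2) = 318.35 g / 70.90 g/mol = 4.4901 mol.
From the equation the Cl2:I2 mole ratio is 1:1, so n(I2) = 4.4901 × 1/1 = 4.4901 mol.
Mass of I2 = 4.4901 mol × 253.80 g/mol = 1139.6 g.
Actual mass collected = 1139.6 g × 0.591 = 673.50 g.

673.5 g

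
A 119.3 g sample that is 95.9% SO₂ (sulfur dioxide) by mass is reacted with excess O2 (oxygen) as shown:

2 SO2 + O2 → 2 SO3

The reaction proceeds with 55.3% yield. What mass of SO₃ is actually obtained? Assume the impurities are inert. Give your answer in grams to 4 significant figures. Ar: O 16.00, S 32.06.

79.07 g

Pure SO2 available = 119.3 g × 0.959 = 114.41 g.
M(SO2) = 32.06 + 2(16.00) = 64.06 g/mol.
M(SO3) = 32.06 + 3(16.00) = 80.06 g/mol.
n(SO2) = 114.41 g / 64.06 g/mol = 1.7860 mol.
From the equation the SO2:SO3 mole ratio is 2:2, so n(SO3) = 1.7860 × 2/2 = 1.7860 mol.
Mass of SO3 = 1.7860 mol × 80.06 g/mol = 142.98 g.
Actual mass collected = 142.98 g × 0.553 = 79.070 g.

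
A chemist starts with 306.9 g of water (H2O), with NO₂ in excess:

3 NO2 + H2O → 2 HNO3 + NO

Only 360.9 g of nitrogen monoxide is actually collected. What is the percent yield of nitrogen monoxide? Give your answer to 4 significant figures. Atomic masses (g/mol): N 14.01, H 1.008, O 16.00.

70.60 %

M(H2O) = 2(1.008) + 16.00 = 18.016 g/mol.
M(NO) = 14.01 + 16.00 = 30.01 g/mol.
n(H2O) = 306.90 g / 18.016 g/mol = 17.035 mol.
From the equation the H2O:NO mole ratio is 1:1, so n(NO) = 17.035 × 1/1 = 17.035 mol.
Mass of NO = 17.035 mol × 30.01 g/mol = 511.22 g.
This is the theoretical yield. Percent yield = 360.9 g / 511.22 g × 100% = 70.596%.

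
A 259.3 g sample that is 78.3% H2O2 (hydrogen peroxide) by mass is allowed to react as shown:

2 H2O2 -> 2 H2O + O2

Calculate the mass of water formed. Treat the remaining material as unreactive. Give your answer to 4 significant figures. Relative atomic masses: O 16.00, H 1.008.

107.5 g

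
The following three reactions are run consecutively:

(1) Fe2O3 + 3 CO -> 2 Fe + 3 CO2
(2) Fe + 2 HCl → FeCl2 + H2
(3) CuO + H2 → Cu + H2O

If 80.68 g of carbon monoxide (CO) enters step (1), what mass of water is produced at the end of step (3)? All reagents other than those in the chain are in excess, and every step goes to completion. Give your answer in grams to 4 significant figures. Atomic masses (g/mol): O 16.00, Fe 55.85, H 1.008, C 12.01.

34.60 g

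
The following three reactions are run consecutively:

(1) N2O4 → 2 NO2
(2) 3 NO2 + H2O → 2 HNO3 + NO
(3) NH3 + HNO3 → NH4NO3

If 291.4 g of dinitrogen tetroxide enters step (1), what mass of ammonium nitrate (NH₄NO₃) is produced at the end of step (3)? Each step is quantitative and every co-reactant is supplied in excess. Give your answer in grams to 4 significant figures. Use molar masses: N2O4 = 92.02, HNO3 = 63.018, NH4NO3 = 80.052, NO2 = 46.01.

338.0 g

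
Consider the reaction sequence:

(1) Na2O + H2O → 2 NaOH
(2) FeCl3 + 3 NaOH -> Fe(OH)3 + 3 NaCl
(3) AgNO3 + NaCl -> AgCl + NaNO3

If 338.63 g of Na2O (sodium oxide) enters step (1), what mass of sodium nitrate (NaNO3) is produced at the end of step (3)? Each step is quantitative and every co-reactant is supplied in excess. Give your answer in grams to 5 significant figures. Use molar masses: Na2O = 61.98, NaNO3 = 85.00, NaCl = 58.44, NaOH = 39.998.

928.80 g

n(Na2O) = 338.63 / 61.98 = 5.46354 mol.
Reaction (1): Na2O→NaOH ratio 1:2 ⇒ n(NaOH) = 10.9271 mol.
Reaction (2): NaOH→NaCl ratio 3:3 ⇒ n(NaCl) = 10.9271 mol.
Reaction (3): NaCl→NaNO3 ratio 1:1 ⇒ n(NaNO3) = 10.9271 mol.
Mass of NaNO3 = 10.9271 × 85.00 = 928.801 g.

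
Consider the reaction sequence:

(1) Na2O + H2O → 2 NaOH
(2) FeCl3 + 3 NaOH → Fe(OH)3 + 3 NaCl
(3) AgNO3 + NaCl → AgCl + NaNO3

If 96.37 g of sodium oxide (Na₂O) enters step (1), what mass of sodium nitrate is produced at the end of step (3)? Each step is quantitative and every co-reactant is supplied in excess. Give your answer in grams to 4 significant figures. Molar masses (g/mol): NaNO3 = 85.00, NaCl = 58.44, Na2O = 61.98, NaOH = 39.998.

n(Na2O) = 96.37 / 61.98 = 1.5549 mol.
Reaction (1): Na2O→NaOH ratio 1:2 ⇒ n(NaOH) = 3.1097 mol.
Reaction (2): NaOH→NaCl ratio 3:3 ⇒ n(NaCl) = 3.1097 mol.
Reaction (3): NaCl→NaNO3 ratio 1:1 ⇒ n(NaNO3) = 3.1097 mol.
Mass of NaNO3 = 3.1097 × 85.00 = 264.33 g.

264.3 g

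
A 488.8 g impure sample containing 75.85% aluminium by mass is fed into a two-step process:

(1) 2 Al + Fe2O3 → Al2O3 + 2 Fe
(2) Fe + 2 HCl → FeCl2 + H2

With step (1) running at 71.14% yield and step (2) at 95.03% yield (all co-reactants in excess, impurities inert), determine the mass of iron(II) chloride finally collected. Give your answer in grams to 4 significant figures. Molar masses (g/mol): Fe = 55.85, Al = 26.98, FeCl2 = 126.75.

1178 g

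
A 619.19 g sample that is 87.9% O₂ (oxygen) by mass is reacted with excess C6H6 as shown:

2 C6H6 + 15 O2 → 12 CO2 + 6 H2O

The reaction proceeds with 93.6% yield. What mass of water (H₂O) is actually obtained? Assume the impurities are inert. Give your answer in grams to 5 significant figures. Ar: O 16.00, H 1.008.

114.72 g

Pure O2 available = 619.19 g × 0.879 = 544.268 g.
M(O2) = 2(16.00) = 32.00 g/mol.
M(H2O) = 2(1.008) + 16.00 = 18.016 g/mol.
n(O2) = 544.268 g / 32.00 g/mol = 17.0084 mol.
From the equation the O2:H2O mole ratio is 15:6, so n(H2O) = 17.0084 × 6/15 = 6.80335 mol.
Mass of H2O = 6.80335 mol × 18.016 g/mol = 122.569 g.
Actual mass collected = 122.569 g × 0.936 = 114.725 g.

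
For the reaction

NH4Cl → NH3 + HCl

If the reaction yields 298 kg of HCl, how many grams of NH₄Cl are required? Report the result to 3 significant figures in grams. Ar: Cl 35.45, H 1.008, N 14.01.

M(HCl) = 1.008 + 35.45 = 36.458 g/mol.
M(NH4Cl) = 14.01 + 4(1.008) + 35.45 = 53.492 g/mol.
Convert: 298 kg = 298000 g.
n(HCl) = 298000 g / 36.458 g/mol = 8174 mol.
From the equation the HCl:NH4Cl mole ratio is 1:1, so n(NH4Cl) = 8174 × 1/1 = 8174 mol.
Mass of NH4Cl = 8174 mol × 53.492 g/mol = 437200 g.

437000 g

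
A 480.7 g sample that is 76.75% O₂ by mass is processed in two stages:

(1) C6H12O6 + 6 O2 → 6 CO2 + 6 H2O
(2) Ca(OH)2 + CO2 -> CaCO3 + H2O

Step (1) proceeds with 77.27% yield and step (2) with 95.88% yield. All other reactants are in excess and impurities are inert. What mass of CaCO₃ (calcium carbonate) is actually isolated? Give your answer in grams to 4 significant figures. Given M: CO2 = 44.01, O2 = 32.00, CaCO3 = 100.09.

854.9 g

Pure O2 = 480.7 × 0.7675 = 368.94 g.
n(O2) = 368.94 / 32.00 = 11.529 mol.
Step 1 (O2:CO2 = 6:6): theoretical n(CO2) = 11.529 mol; at 77.27% yield, n(CO2) = 8.9087 mol.
Step 2 (CO2:CaCO3 = 1:1): theoretical n(CaCO3) = 8.9087 mol, so theoretical mass = 8.9087 × 100.09 = 891.67 g.
At 95.88% yield, actual mass of CaCO3 = 891.67 × 0.9588 = 854.93 g.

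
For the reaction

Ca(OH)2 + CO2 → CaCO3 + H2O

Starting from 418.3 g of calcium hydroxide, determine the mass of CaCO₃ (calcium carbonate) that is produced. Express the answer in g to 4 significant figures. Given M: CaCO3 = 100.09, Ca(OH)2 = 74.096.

565.0 g

n(Ca(OH)2) = 418.30 g / 74.096 g/mol = 5.6454 mol.
From the equation the Ca(OH)2:CaCO3 mole ratio is 1:1, so n(CaCO3) = 5.6454 × 1/1 = 5.6454 mol.
Mass of CaCO3 = 5.6454 mol × 100.09 g/mol = 565.05 g.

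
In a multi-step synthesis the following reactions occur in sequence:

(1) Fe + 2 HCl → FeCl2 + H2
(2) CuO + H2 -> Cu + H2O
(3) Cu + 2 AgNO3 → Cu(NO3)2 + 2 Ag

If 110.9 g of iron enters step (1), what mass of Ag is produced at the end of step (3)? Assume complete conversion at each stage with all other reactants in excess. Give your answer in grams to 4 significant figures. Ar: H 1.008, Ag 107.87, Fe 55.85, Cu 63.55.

428.4 g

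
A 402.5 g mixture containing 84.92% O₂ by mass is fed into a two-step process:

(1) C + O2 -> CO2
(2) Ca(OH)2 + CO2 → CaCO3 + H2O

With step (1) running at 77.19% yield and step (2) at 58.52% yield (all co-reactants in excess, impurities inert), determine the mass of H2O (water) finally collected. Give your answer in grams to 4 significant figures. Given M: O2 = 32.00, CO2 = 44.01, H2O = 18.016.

Pure O2 = 402.5 × 0.8492 = 341.80 g.
n(O2) = 341.80 / 32.00 = 10.681 mol.
Step 1 (O2:CO2 = 1:1): theoretical n(CO2) = 10.681 mol; at 77.19% yield, n(CO2) = 8.2449 mol.
Step 2 (CO2:H2O = 1:1): theoretical n(H2O) = 8.2449 mol, so theoretical mass = 8.2449 × 18.016 = 148.54 g.
At 58.52% yield, actual mass of H2O = 148.54 × 0.5852 = 86.926 g.

86.93 g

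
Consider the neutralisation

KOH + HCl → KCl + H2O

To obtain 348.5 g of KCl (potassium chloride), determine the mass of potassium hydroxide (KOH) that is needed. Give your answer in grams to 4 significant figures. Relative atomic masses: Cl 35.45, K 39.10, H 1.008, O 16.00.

262.3 g

M(KCl) = 39.10 + 35.45 = 74.55 g/mol.
M(KOH) = 39.10 + 16.00 + 1.008 = 56.108 g/mol.
n(KCl) = 348.50 g / 74.55 g/mol = 4.6747 mol.
From the equation the KCl:KOH mole ratio is 1:1, so n(KOH) = 4.6747 × 1/1 = 4.6747 mol.
Mass of KOH = 4.6747 mol × 56.108 g/mol = 262.29 g.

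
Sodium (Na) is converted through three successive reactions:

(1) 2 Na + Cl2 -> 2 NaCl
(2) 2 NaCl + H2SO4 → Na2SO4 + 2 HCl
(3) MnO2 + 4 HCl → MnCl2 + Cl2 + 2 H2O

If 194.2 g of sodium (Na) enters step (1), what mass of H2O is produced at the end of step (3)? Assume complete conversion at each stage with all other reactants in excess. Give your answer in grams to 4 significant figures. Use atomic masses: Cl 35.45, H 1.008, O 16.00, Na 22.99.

76.09 g

M(Na) = 22.99 g/mol.
M(H2O) = 2(1.008) + 16.00 = 18.016 g/mol.
n(Na) = 194.2 / 22.99 = 8.4472 mol.
Reaction (1): Na→NaCl ratio 2:2 ⇒ n(NaCl) = 8.4472 mol.
Reaction (2): NaCl→HCl ratio 2:2 ⇒ n(HCl) = 8.4472 mol.
Reaction (3): HCl→H2O ratio 4:2 ⇒ n(H2O) = 4.2236 mol.
Mass of H2O = 4.2236 × 18.016 = 76.092 g.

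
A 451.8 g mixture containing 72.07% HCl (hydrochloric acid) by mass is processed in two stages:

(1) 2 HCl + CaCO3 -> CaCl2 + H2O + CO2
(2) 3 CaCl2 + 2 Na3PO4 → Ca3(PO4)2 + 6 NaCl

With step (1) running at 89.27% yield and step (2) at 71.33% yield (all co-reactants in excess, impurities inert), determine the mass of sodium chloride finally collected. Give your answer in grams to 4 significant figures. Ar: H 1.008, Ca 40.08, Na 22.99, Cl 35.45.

332.4 g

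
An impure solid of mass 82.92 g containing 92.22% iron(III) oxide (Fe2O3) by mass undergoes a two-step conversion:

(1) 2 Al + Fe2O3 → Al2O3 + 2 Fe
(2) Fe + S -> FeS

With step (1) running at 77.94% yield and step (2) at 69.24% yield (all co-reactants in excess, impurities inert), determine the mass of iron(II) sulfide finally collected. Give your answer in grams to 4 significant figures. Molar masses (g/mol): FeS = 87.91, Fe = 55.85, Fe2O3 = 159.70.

Pure Fe2O3 = 82.92 × 0.9222 = 76.469 g.
n(Fe2O3) = 76.469 / 159.70 = 0.47883 mol.
Step 1 (Fe2O3:Fe = 1:2): theoretical n(Fe) = 0.95766 mol; at 77.94% yield, n(Fe) = 0.74640 mol.
Step 2 (Fe:FeS = 1:1): theoretical n(FeS) = 0.74640 mol, so theoretical mass = 0.74640 × 87.91 = 65.616 g.
At 69.24% yield, actual mass of FeS = 65.616 × 0.6924 = 45.432 g.

45.43 g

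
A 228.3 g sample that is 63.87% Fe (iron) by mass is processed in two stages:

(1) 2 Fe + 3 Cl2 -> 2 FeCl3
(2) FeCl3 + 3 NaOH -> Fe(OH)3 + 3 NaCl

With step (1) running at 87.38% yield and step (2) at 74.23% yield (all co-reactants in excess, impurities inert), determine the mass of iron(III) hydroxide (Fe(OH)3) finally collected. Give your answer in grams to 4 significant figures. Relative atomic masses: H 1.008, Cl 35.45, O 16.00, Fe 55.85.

181.0 g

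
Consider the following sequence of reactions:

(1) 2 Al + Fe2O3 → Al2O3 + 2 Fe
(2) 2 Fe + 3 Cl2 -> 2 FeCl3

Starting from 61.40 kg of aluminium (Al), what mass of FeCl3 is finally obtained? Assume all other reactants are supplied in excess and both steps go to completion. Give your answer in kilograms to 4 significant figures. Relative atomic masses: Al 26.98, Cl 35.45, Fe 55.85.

M(Al) = 26.98 g/mol.
M(FeCl3) = 55.85 + 3(35.45) = 162.20 g/mol.
61.40 kg = 61400 g.
n(Al) = 61400 / 26.98 = 2275.8 mol.
Step 1 gives a 2:2 ratio of Al to Fe, so n(Fe) = 2275.8 mol.
In step 2 the Fe:FeCl3 ratio is 2:2, so n(FeCl3) = 2275.8 mol.
Mass of FeCl3 = 2275.8 × 162.20 = 369130 g = 369.1 kg.

369.1 kg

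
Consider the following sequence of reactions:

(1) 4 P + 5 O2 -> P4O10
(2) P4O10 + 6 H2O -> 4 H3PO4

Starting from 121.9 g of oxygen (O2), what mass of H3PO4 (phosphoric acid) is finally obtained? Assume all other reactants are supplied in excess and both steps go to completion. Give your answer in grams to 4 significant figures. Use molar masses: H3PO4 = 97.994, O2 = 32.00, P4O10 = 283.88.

298.6 g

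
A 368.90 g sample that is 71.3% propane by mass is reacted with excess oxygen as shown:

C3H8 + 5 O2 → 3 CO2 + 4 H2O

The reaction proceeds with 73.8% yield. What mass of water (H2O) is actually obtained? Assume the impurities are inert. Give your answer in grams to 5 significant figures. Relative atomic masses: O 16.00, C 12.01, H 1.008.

Pure C3H8 available = 368.90 g × 0.713 = 263.026 g.
M(C3H8) = 3(12.01) + 8(1.008) = 44.094 g/mol.
M(H2O) = 2(1.008) + 16.00 = 18.016 g/mol.
n(C3H8) = 263.026 g / 44.094 g/mol = 5.96511 mol.
From the equation the C3H8:H2O mole ratio is 1:4, so n(H2O) = 5.96511 × 4/1 = 23.8605 mol.
Mass of H2O = 23.8605 mol × 18.016 g/mol = 429.870 g.
Actual mass collected = 429.870 g × 0.738 = 317.244 g.

317.24 g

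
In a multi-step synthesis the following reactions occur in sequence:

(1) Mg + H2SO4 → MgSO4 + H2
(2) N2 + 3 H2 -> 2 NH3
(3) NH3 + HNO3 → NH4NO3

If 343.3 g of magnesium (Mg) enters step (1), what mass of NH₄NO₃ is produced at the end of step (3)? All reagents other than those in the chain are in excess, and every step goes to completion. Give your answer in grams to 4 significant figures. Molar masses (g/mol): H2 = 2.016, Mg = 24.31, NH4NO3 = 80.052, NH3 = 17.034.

753.7 g

n(Mg) = 343.3 / 24.31 = 14.122 mol.
Reaction (1): Mg→H2 ratio 1:1 ⇒ n(H2) = 14.122 mol.
Reaction (2): H2→NH3 ratio 3:2 ⇒ n(NH3) = 9.4145 mol.
Reaction (3): NH3→NH4NO3 ratio 1:1 ⇒ n(NH4NO3) = 9.4145 mol.
Mass of NH4NO3 = 9.4145 × 80.052 = 753.65 g.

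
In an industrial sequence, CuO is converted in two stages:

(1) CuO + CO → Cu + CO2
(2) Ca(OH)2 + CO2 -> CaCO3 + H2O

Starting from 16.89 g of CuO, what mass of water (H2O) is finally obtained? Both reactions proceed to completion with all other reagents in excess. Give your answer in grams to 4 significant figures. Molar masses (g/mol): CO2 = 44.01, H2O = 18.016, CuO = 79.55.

3.825 g

n(CuO) = 16.890 / 79.55 = 0.21232 mol.
Step 1 gives a 1:1 ratio of CuO to CO2, so n(CO2) = 0.21232 mol.
In step 2 the CO2:H2O ratio is 1:1, so n(H2O) = 0.21232 mol.
Mass of H2O = 0.21232 × 18.016 = 3.8251 g.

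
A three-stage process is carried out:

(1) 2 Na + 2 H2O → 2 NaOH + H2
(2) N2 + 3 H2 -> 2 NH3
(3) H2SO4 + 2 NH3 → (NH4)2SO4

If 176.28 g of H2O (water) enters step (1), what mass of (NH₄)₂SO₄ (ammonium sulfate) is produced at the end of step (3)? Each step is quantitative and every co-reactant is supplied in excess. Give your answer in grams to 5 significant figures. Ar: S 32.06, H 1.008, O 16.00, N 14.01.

215.50 g

M(H2O) = 2(1.008) + 16.00 = 18.016 g/mol.
M((NH4)2SO4) = 2(14.01) + 8(1.008) + 32.06 + 4(16.00) = 132.144 g/mol.
n(H2O) = 176.28 / 18.016 = 9.78464 mol.
Reaction (1): H2O→H2 ratio 2:1 ⇒ n(H2) = 4.89232 mol.
Reaction (2): H2→NH3 ratio 3:2 ⇒ n(NH3) = 3.26155 mol.
Reaction (3): NH3→(NH4)2SO4 ratio 2:1 ⇒ n((NH4)2SO4) = 1.63077 mol.
Mass of (NH4)2SO4 = 1.63077 × 132.144 = 215.497 g.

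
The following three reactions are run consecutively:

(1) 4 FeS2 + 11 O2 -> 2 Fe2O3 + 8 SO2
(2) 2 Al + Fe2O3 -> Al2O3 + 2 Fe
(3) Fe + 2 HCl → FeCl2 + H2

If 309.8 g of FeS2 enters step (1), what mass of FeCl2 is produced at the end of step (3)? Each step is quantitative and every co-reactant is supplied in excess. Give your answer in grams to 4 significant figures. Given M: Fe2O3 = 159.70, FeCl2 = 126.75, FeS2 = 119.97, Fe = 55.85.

n(FeS2) = 309.8 / 119.97 = 2.5823 mol.
Reaction (1): FeS2→Fe2O3 ratio 4:2 ⇒ n(Fe2O3) = 1.2912 mol.
Reaction (2): Fe2O3→Fe ratio 1:2 ⇒ n(Fe) = 2.5823 mol.
Reaction (3): Fe→FeCl2 ratio 1:1 ⇒ n(FeCl2) = 2.5823 mol.
Mass of FeCl2 = 2.5823 × 126.75 = 327.31 g.

327.3 g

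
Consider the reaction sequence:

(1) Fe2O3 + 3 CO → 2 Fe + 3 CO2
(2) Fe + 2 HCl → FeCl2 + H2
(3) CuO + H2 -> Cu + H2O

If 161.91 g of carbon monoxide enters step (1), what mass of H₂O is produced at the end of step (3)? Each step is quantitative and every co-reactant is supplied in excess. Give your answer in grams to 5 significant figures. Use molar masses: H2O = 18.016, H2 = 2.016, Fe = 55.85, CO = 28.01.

n(CO) = 161.91 / 28.01 = 5.78044 mol.
Reaction (1): CO→Fe ratio 3:2 ⇒ n(Fe) = 3.85362 mol.
Reaction (2): Fe→H2 ratio 1:1 ⇒ n(H2) = 3.85362 mol.
Reaction (3): H2→H2O ratio 1:1 ⇒ n(H2O) = 3.85362 mol.
Mass of H2O = 3.85362 × 18.016 = 69.4269 g.

69.427 g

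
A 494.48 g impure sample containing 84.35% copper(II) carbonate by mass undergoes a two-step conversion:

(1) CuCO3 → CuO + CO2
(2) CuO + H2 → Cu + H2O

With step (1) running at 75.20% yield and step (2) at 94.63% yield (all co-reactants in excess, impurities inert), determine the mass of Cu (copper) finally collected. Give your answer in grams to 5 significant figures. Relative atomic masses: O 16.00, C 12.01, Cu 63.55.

152.66 g

Pure CuCO3 = 494.48 × 0.8435 = 417.094 g.
M(CuCO3) = 63.55 + 12.01 + 3(16.00) = 123.56 g/mol.
M(Cu) = 63.55 g/mol.
n(CuCO3) = 417.094 / 123.56 = 3.37564 mol.
Step 1 (CuCO3:CuO = 1:1): theoretical n(CuO) = 3.37564 mol; at 75.20% yield, n(CuO) = 2.53848 mol.
Step 2 (CuO:Cu = 1:1): theoretical n(Cu) = 2.53848 mol, so theoretical mass = 2.53848 × 63.55 = 161.320 g.
At 94.63% yield, actual mass of Cu = 161.320 × 0.9463 = 152.658 g.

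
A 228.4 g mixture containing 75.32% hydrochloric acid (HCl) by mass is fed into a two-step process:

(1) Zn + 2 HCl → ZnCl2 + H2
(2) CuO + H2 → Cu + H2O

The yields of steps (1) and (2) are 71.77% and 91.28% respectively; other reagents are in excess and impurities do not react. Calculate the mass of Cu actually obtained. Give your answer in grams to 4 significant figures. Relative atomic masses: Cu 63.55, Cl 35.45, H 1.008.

98.22 g

Pure HCl = 228.4 × 0.7532 = 172.03 g.
M(HCl) = 1.008 + 35.45 = 36.458 g/mol.
M(Cu) = 63.55 g/mol.
n(HCl) = 172.03 / 36.458 = 4.7186 mol.
Step 1 (HCl:H2 = 2:1): theoretical n(H2) = 2.3593 mol; at 71.77% yield, n(H2) = 1.6933 mol.
Step 2 (H2:Cu = 1:1): theoretical n(Cu) = 1.6933 mol, so theoretical mass = 1.6933 × 63.55 = 107.61 g.
At 91.28% yield, actual mass of Cu = 107.61 × 0.9128 = 98.224 g.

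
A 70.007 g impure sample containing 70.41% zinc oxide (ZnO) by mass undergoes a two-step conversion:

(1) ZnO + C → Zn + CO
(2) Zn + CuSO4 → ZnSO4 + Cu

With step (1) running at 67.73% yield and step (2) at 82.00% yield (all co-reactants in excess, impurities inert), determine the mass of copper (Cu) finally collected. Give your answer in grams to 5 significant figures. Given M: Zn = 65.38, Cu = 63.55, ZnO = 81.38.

21.378 g

Pure ZnO = 70.007 × 0.7041 = 49.2919 g.
n(ZnO) = 49.2919 / 81.38 = 0.605701 mol.
Step 1 (ZnO:Zn = 1:1): theoretical n(Zn) = 0.605701 mol; at 67.73% yield, n(Zn) = 0.410241 mol.
Step 2 (Zn:Cu = 1:1): theoretical n(Cu) = 0.410241 mol, so theoretical mass = 0.410241 × 63.55 = 26.0708 g.
At 82.00% yield, actual mass of Cu = 26.0708 × 0.8200 = 21.3781 g.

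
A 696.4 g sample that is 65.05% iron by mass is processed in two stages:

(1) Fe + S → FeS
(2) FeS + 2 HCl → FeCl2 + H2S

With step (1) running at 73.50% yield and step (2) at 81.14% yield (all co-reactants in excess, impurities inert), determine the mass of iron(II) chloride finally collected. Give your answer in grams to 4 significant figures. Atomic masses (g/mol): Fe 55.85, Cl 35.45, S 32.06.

Pure Fe = 696.4 × 0.6505 = 453.01 g.
M(Fe) = 55.85 g/mol.
M(FeCl2) = 55.85 + 2(35.45) = 126.75 g/mol.
n(Fe) = 453.01 / 55.85 = 8.1112 mol.
Step 1 (Fe:FeS = 1:1): theoretical n(FeS) = 8.1112 mol; at 73.50% yield, n(FeS) = 5.9617 mol.
Step 2 (FeS:FeCl2 = 1:1): theoretical n(FeCl2) = 5.9617 mol, so theoretical mass = 5.9617 × 126.75 = 755.65 g.
At 81.14% yield, actual mass of FeCl2 = 755.65 × 0.8114 = 613.13 g.

613.1 g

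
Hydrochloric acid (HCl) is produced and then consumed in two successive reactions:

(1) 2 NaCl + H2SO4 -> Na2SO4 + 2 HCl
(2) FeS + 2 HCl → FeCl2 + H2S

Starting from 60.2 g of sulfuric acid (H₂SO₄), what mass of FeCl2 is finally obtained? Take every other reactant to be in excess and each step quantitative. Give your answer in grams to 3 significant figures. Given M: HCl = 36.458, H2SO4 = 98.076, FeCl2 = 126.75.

77.8 g

n(H2SO4) = 60.20 / 98.076 = 0.6138 mol.
Step 1 gives a 1:2 ratio of H2SO4 to HCl, so n(HCl) = 1.228 mol.
In step 2 the HCl:FeCl2 ratio is 2:1, so n(FeCl2) = 0.6138 mol.
Mass of FeCl2 = 0.6138 × 126.75 = 77.80 g.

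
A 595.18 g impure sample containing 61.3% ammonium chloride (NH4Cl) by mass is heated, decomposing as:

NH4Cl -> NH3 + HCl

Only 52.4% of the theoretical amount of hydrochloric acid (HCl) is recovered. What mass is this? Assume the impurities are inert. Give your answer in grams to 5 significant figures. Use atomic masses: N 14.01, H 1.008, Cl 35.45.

130.30 g

Pure NH4Cl available = 595.18 g × 0.613 = 364.845 g.
M(NH4Cl) = 14.01 + 4(1.008) + 35.45 = 53.492 g/mol.
M(HCl) = 1.008 + 35.45 = 36.458 g/mol.
n(NH4Cl) = 364.845 g / 53.492 g/mol = 6.82056 mol.
From the equation the NH4Cl:HCl mole ratio is 1:1, so n(HCl) = 6.82056 × 1/1 = 6.82056 mol.
Mass of HCl = 6.82056 mol × 36.458 g/mol = 248.664 g.
Actual mass collected = 248.664 g × 0.524 = 130.300 g.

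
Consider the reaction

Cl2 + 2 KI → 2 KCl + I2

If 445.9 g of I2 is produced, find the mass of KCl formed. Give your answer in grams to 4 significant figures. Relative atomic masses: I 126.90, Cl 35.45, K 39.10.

262.0 g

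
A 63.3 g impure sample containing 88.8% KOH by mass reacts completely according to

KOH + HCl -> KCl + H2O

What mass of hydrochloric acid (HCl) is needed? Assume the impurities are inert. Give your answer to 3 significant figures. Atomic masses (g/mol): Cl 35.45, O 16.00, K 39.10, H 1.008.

Mass of pure KOH = 63.3 g × 0.888 = 56.21 g.
M(KOH) = 39.10 + 16.00 + 1.008 = 56.108 g/mol.
M(HCl) = 1.008 + 35.45 = 36.458 g/mol.
n(KOH) = 56.21 g / 56.108 g/mol = 1.002 mol.
From the equation the KOH:HCl mole ratio is 1:1, so n(HCl) = 1.002 × 1/1 = 1.002 mol.
Mass of HCl = 1.002 mol × 36.458 g/mol = 36.52 g.

36.5 g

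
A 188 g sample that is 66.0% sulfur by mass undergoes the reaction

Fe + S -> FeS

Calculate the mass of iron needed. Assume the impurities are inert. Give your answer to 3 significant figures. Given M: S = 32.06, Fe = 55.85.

216 g

Mass of pure S = 188 g × 0.660 = 124.1 g.
n(S) = 124.1 g / 32.06 g/mol = 3.870 mol.
From the equation the S:Fe mole ratio is 1:1, so n(Fe) = 3.870 × 1/1 = 3.870 mol.
Mass of Fe = 3.870 mol × 55.85 g/mol = 216.2 g.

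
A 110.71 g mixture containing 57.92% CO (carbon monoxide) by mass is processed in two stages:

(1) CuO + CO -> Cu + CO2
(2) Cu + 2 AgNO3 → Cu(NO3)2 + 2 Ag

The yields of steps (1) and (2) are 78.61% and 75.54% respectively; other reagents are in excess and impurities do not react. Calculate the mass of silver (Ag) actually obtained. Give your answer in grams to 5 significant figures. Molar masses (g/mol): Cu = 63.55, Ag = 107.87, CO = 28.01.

Pure CO = 110.71 × 0.5792 = 64.1232 g.
n(CO) = 64.1232 / 28.01 = 2.28930 mol.
Step 1 (CO:Cu = 1:1): theoretical n(Cu) = 2.28930 mol; at 78.61% yield, n(Cu) = 1.79962 mol.
Step 2 (Cu:Ag = 1:2): theoretical n(Ag) = 3.59923 mol, so theoretical mass = 3.59923 × 107.87 = 388.249 g.
At 75.54% yield, actual mass of Ag = 388.249 × 0.7554 = 293.284 g.

293.28 g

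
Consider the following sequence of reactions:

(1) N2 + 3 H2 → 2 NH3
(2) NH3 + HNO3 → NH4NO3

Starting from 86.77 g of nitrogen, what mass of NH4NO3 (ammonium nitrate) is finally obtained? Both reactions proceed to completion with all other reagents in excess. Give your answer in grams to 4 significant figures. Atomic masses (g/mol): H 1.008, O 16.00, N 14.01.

M(N2) = 2(14.01) = 28.02 g/mol.
M(NH4NO3) = 2(14.01) + 4(1.008) + 3(16.00) = 80.052 g/mol.
n(N2) = 86.770 / 28.02 = 3.0967 mol.
Step 1 gives a 1:2 ratio of N2 to NH3, so n(NH3) = 6.1934 mol.
In step 2 the NH3:NH4NO3 ratio is 1:1, so n(NH4NO3) = 6.1934 mol.
Mass of NH4NO3 = 6.1934 × 80.052 = 495.80 g.

495.8 g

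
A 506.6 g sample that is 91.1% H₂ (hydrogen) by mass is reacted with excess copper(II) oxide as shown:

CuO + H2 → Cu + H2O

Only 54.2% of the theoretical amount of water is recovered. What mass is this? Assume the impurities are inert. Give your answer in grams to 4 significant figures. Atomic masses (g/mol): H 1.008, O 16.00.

2235 g

Pure H2 available = 506.6 g × 0.911 = 461.51 g.
M(H2) = 2(1.008) = 2.016 g/mol.
M(H2O) = 2(1.008) + 16.00 = 18.016 g/mol.
n(H2) = 461.51 g / 2.016 g/mol = 228.92 mol.
From the equation the H2:H2O mole ratio is 1:1, so n(H2O) = 228.92 × 1/1 = 228.92 mol.
Mass of H2O = 228.92 mol × 18.016 g/mol = 4124.3 g.
Actual mass collected = 4124.3 g × 0.542 = 2235.4 g.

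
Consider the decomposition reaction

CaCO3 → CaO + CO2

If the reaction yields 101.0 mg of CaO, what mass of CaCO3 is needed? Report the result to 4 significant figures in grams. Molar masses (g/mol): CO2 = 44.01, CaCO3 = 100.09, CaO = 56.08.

Convert: 101.0 mg = 0.10100 g.
n(CaO) = 0.10100 g / 56.08 g/mol = 0.0018010 mol.
From the equation the CaO:CaCO3 mole ratio is 1:1, so n(CaCO3) = 0.0018010 × 1/1 = 0.0018010 mol.
Mass of CaCO3 = 0.0018010 mol × 100.09 g/mol = 0.18026 g.

0.1803 g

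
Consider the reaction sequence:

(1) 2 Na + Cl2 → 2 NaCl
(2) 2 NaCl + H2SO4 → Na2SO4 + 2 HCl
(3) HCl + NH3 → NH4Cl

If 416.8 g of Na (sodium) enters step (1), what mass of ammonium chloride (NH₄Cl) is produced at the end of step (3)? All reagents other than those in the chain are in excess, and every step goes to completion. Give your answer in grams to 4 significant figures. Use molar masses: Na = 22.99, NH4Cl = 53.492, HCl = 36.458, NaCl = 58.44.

n(Na) = 416.8 / 22.99 = 18.130 mol.
Reaction (1): Na→NaCl ratio 2:2 ⇒ n(NaCl) = 18.130 mol.
Reaction (2): NaCl→HCl ratio 2:2 ⇒ n(HCl) = 18.130 mol.
Reaction (3): HCl→NH4Cl ratio 1:1 ⇒ n(NH4Cl) = 18.130 mol.
Mass of NH4Cl = 18.130 × 53.492 = 969.79 g.

969.8 g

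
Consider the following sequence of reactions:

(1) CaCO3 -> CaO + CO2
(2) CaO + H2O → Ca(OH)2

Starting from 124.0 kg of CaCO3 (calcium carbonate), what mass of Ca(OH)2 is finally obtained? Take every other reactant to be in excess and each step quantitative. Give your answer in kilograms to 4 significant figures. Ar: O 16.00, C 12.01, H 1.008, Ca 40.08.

91.80 kg

M(CaCO3) = 40.08 + 12.01 + 3(16.00) = 100.09 g/mol.
M(Ca(OH)2) = 40.08 + 2(16.00) + 2(1.008) = 74.096 g/mol.
124.0 kg = 124000 g.
n(CaCO3) = 124000 / 100.09 = 1238.9 mol.
Step 1 gives a 1:1 ratio of CaCO3 to CaO, so n(CaO) = 1238.9 mol.
In step 2 the CaO:Ca(OH)2 ratio is 1:1, so n(Ca(OH)2) = 1238.9 mol.
Mass of Ca(OH)2 = 1238.9 × 74.096 = 91796 g = 91.80 kg.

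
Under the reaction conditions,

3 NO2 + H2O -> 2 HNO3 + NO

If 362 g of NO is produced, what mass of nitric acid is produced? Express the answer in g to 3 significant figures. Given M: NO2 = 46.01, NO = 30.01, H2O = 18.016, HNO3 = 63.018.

1520 g

n(NO) = 362.0 g / 30.01 g/mol = 12.06 mol.
From the equation the NO:HNO3 mole ratio is 1:2, so n(HNO3) = 12.06 × 2/1 = 24.13 mol.
Mass of HNO3 = 24.13 mol × 63.018 g/mol = 1520 g.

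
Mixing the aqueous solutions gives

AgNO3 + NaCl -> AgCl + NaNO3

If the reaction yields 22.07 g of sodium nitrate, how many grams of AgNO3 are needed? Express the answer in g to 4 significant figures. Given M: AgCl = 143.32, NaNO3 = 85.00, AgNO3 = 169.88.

44.11 g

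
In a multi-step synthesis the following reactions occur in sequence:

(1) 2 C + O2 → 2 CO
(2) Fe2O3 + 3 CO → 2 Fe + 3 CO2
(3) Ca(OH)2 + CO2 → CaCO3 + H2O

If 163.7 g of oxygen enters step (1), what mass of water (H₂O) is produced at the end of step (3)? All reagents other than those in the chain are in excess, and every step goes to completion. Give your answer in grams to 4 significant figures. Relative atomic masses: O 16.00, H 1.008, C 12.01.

184.3 g

M(O2) = 2(16.00) = 32.00 g/mol.
M(H2O) = 2(1.008) + 16.00 = 18.016 g/mol.
n(O2) = 163.7 / 32.00 = 5.1156 mol.
Reaction (1): O2→CO ratio 1:2 ⇒ n(CO) = 10.231 mol.
Reaction (2): CO→CO2 ratio 3:3 ⇒ n(CO2) = 10.231 mol.
Reaction (3): CO2→H2O ratio 1:1 ⇒ n(H2O) = 10.231 mol.
Mass of H2O = 10.231 × 18.016 = 184.33 g.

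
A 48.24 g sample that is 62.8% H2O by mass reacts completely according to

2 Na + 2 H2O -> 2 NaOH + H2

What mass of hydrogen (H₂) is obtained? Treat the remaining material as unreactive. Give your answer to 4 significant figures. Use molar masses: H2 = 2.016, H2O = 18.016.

Mass of pure H2O = 48.24 g × 0.628 = 30.295 g.
n(H2O) = 30.295 g / 18.016 g/mol = 1.6815 mol.
From the equation the H2O:H2 mole ratio is 2:1, so n(H2) = 1.6815 × 1/2 = 0.84077 mol.
Mass of H2 = 0.84077 mol × 2.016 g/mol = 1.6950 g.

1.695 g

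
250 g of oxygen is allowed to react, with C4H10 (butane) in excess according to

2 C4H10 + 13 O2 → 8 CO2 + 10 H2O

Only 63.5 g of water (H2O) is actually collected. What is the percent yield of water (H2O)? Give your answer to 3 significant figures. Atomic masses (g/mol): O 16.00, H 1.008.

M(O2) = 2(16.00) = 32.00 g/mol.
M(H2O) = 2(1.008) + 16.00 = 18.016 g/mol.
n(O2) = 250.0 g / 32.00 g/mol = 7.812 mol.
From the equation the O2:H2O mole ratio is 13:10, so n(H2O) = 7.812 × 10/13 = 6.010 mol.
Mass of H2O = 6.010 mol × 18.016 g/mol = 108.3 g.
This is the theoretical yield. Percent yield = 63.5 g / 108.3 g × 100% = 58.65%.

58.7 %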